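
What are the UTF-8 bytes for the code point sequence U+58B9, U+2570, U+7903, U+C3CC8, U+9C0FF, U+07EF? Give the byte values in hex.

E5 A2 B9 E2 95 B0 E7 A4 83 F3 83 B3 88 F2 9C 83 BF DF AF

U+58B9: 3-byte form → E5 A2 B9.
U+2570: 3-byte form → E2 95 B0.
U+7903: 3-byte form → E7 A4 83.
U+C3CC8: 4-byte form → F3 83 B3 88.
U+9C0FF: 4-byte form → F2 9C 83 BF.
U+07EF: 2-byte form → DF AF.
Concatenated (19 bytes): E5 A2 B9 E2 95 B0 E7 A4 83 F3 83 B3 88 F2 9C 83 BF DF AF.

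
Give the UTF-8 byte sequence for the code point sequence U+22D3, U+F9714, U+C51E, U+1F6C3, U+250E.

U+22D3: 3-byte form → E2 8B 93.
U+F9714: 4-byte form → F3 B9 9C 94.
U+C51E: 3-byte form → EC 94 9E.
U+1F6C3: 4-byte form → F0 9F 9B 83.
U+250E: 3-byte form → E2 94 8E.
Concatenated (17 bytes): E2 8B 93 F3 B9 9C 94 EC 94 9E F0 9F 9B 83 E2 94 8E.

E2 8B 93 F3 B9 9C 94 EC 94 9E F0 9F 9B 83 E2 94 8E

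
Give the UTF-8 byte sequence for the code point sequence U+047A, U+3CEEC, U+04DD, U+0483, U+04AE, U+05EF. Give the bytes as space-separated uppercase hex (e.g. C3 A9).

D1 BA F0 BC BB AC D3 9D D2 83 D2 AE D7 AF

U+047A: 2-byte form → D1 BA.
U+3CEEC: 4-byte form → F0 BC BB AC.
U+04DD: 2-byte form → D3 9D.
U+0483: 2-byte form → D2 83.
U+04AE: 2-byte form → D2 AE.
U+05EF: 2-byte form → D7 AF.
Concatenated (14 bytes): D1 BA F0 BC BB AC D3 9D D2 83 D2 AE D7 AF.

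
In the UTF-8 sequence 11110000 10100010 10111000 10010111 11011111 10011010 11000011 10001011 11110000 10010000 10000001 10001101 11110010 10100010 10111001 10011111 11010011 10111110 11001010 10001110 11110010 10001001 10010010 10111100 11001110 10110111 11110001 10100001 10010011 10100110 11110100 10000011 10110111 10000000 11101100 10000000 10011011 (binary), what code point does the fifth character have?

Offset 0: leading byte 0xF0 = 11110000 → 4-byte char #1 = F0 A2 B8 97.
Offset 4: leading byte 0xDF = 11011111 → 2-byte char #2 = DF 9A.
Offset 6: leading byte 0xC3 = 11000011 → 2-byte char #3 = C3 8B.
Offset 8: leading byte 0xF0 = 11110000 → 4-byte char #4 = F0 90 81 8D.
Offset 12: leading byte 0xF2 = 11110010 → 4-byte char #5 = F2 A2 B9 9F.
Leading byte 0xF2 = 11110010 matches 11110xxx → 4-byte sequence.
Byte 1: 0xF2 = 11110010, payload 010 (3 bits).
Byte 2: 0xA2 = 10100010 (10xxxxxx ✓), payload 100010.
Byte 3: 0xB9 = 10111001 (10xxxxxx ✓), payload 111001.
Byte 4: 0x9F = 10011111 (10xxxxxx ✓), payload 011111.
Concatenate: 010100010111001011111 = 0xA2E5F (21 bits → U+A2E5F).

U+A2E5F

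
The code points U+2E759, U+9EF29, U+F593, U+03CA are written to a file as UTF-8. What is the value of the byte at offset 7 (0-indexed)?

0xA9

U+2E759 → 4-byte form F0 AE 9D 99 at offsets 0–3.
U+9EF29 → 4-byte form F2 9E BC A9 at offsets 4–7.
Offset 7 falls in char 2's range; it's byte 4 of F2 9E BC A9 = 0xA9.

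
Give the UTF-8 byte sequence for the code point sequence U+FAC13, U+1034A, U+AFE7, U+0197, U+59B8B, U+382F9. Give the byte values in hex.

F3 BA B0 93 F0 90 8D 8A EA BF A7 C6 97 F1 99 AE 8B F0 B8 8B B9

U+FAC13: 4-byte form → F3 BA B0 93.
U+1034A: 4-byte form → F0 90 8D 8A.
U+AFE7: 3-byte form → EA BF A7.
U+0197: 2-byte form → C6 97.
U+59B8B: 4-byte form → F1 99 AE 8B.
U+382F9: 4-byte form → F0 B8 8B B9.
Concatenated (21 bytes): F3 BA B0 93 F0 90 8D 8A EA BF A7 C6 97 F1 99 AE 8B F0 B8 8B B9.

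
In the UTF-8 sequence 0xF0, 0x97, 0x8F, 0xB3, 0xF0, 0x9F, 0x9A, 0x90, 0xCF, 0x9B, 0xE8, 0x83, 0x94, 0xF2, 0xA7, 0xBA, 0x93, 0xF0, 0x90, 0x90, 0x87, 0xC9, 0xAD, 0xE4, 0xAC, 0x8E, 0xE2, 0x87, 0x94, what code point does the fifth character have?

Offset 0: leading byte 0xF0 = 11110000 → 4-byte char #1 = F0 97 8F B3.
Offset 4: leading byte 0xF0 = 11110000 → 4-byte char #2 = F0 9F 9A 90.
Offset 8: leading byte 0xCF = 11001111 → 2-byte char #3 = CF 9B.
Offset 10: leading byte 0xE8 = 11101000 → 3-byte char #4 = E8 83 94.
Offset 13: leading byte 0xF2 = 11110010 → 4-byte char #5 = F2 A7 BA 93.
Leading byte 0xF2 = 11110010 matches 11110xxx → 4-byte sequence.
Byte 1: 0xF2 = 11110010, payload 010 (3 bits).
Byte 2: 0xA7 = 10100111 (10xxxxxx ✓), payload 100111.
Byte 3: 0xBA = 10111010 (10xxxxxx ✓), payload 111010.
Byte 4: 0x93 = 10010011 (10xxxxxx ✓), payload 010011.
Concatenate: 010100111111010010011 = 0xA7E93 (21 bits → U+A7E93).

U+A7E93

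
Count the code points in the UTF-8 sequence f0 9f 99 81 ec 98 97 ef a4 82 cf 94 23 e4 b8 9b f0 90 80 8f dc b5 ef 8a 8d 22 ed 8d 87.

11

Byte at offset 0: 0xF0 = 11110000 → 4-byte char (#1). Advance 4.
Byte at offset 4: 0xEC = 11101100 → 3-byte char (#2). Advance 3.
Byte at offset 7: 0xEF = 11101111 → 3-byte char (#3). Advance 3.
Byte at offset 10: 0xCF = 11001111 → 2-byte char (#4). Advance 2.
Byte at offset 12: 0x23 = 00100011 → 1-byte char (#5). Advance 1.
Byte at offset 13: 0xE4 = 11100100 → 3-byte char (#6). Advance 3.
Byte at offset 16: 0xF0 = 11110000 → 4-byte char (#7). Advance 4.
Byte at offset 20: 0xDC = 11011100 → 2-byte char (#8). Advance 2.
Byte at offset 22: 0xEF = 11101111 → 3-byte char (#9). Advance 3.
Byte at offset 25: 0x22 = 00100010 → 1-byte char (#10). Advance 1.
Byte at offset 26: 0xED = 11101101 → 3-byte char (#11). Advance 3.
Reached end at offset 29 after 11 code points.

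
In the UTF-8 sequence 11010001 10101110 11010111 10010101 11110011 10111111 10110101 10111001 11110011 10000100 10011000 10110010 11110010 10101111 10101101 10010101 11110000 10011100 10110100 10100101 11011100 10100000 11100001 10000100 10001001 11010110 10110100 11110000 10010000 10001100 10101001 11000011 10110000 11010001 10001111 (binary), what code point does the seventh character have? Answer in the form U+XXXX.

Offset 0: leading byte 0xD1 = 11010001 → 2-byte char #1 = D1 AE.
Offset 2: leading byte 0xD7 = 11010111 → 2-byte char #2 = D7 95.
Offset 4: leading byte 0xF3 = 11110011 → 4-byte char #3 = F3 BF B5 B9.
Offset 8: leading byte 0xF3 = 11110011 → 4-byte char #4 = F3 84 98 B2.
Offset 12: leading byte 0xF2 = 11110010 → 4-byte char #5 = F2 AF AD 95.
Offset 16: leading byte 0xF0 = 11110000 → 4-byte char #6 = F0 9C B4 A5.
Offset 20: leading byte 0xDC = 11011100 → 2-byte char #7 = DC A0.
Leading byte 0xDC = 11011100 matches 110xxxxx → 2-byte sequence.
Byte 1: 0xDC = 11011100, payload 11100 (5 bits).
Byte 2: 0xA0 = 10100000 (10xxxxxx ✓), payload 100000.
Concatenate: 11100100000 = 0x720 (11 bits → U+0720).

U+0720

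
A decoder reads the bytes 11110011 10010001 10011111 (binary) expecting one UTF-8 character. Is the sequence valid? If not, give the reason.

invalid (sequence truncated)

Leading byte 0xF3 = 11110011 → 4-byte form, but only 3 bytes are present.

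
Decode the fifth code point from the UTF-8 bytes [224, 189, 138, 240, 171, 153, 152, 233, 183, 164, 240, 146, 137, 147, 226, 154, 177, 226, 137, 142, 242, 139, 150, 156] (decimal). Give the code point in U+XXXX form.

Offset 0: leading byte 0xE0 = 11100000 → 3-byte char #1 = E0 BD 8A.
Offset 3: leading byte 0xF0 = 11110000 → 4-byte char #2 = F0 AB 99 98.
Offset 7: leading byte 0xE9 = 11101001 → 3-byte char #3 = E9 B7 A4.
Offset 10: leading byte 0xF0 = 11110000 → 4-byte char #4 = F0 92 89 93.
Offset 14: leading byte 0xE2 = 11100010 → 3-byte char #5 = E2 9A B1.
Leading byte 0xE2 = 11100010 matches 1110xxxx → 3-byte sequence.
Byte 1: 0xE2 = 11100010, payload 0010 (4 bits).
Byte 2: 0x9A = 10011010 (10xxxxxx ✓), payload 011010.
Byte 3: 0xB1 = 10110001 (10xxxxxx ✓), payload 110001.
Concatenate: 0010011010110001 = 0x26B1 (16 bits → U+26B1).

U+26B1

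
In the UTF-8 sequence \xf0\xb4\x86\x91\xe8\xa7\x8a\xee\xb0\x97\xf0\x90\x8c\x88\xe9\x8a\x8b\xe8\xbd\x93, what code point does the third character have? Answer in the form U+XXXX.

Offset 0: leading byte 0xF0 = 11110000 → 4-byte char #1 = F0 B4 86 91.
Offset 4: leading byte 0xE8 = 11101000 → 3-byte char #2 = E8 A7 8A.
Offset 7: leading byte 0xEE = 11101110 → 3-byte char #3 = EE B0 97.
Leading byte 0xEE = 11101110 matches 1110xxxx → 3-byte sequence.
Byte 1: 0xEE = 11101110, payload 1110 (4 bits).
Byte 2: 0xB0 = 10110000 (10xxxxxx ✓), payload 110000.
Byte 3: 0x97 = 10010111 (10xxxxxx ✓), payload 010111.
Concatenate: 1110110000010111 = 0xEC17 (16 bits → U+EC17).

U+EC17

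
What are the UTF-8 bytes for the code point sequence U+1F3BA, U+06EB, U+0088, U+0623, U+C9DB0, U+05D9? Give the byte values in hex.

U+1F3BA: 4-byte form → F0 9F 8E BA.
U+06EB: 2-byte form → DB AB.
U+0088: 2-byte form → C2 88.
U+0623: 2-byte form → D8 A3.
U+C9DB0: 4-byte form → F3 89 B6 B0.
U+05D9: 2-byte form → D7 99.
Concatenated (16 bytes): F0 9F 8E BA DB AB C2 88 D8 A3 F3 89 B6 B0 D7 99.

F0 9F 8E BA DB AB C2 88 D8 A3 F3 89 B6 B0 D7 99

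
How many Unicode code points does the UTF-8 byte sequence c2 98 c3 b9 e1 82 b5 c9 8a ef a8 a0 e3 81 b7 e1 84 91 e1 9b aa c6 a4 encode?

Byte at offset 0: 0xC2 = 11000010 → 2-byte char (#1). Advance 2.
Byte at offset 2: 0xC3 = 11000011 → 2-byte char (#2). Advance 2.
Byte at offset 4: 0xE1 = 11100001 → 3-byte char (#3). Advance 3.
Byte at offset 7: 0xC9 = 11001001 → 2-byte char (#4). Advance 2.
Byte at offset 9: 0xEF = 11101111 → 3-byte char (#5). Advance 3.
Byte at offset 12: 0xE3 = 11100011 → 3-byte char (#6). Advance 3.
Byte at offset 15: 0xE1 = 11100001 → 3-byte char (#7). Advance 3.
Byte at offset 18: 0xE1 = 11100001 → 3-byte char (#8). Advance 3.
Byte at offset 21: 0xC6 = 11000110 → 2-byte char (#9). Advance 2.
Reached end at offset 23 after 9 code points.

9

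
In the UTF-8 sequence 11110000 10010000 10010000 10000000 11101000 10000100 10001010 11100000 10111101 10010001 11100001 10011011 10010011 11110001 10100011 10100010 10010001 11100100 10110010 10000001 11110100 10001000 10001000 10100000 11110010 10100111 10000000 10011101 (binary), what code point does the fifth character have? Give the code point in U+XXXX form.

Offset 0: leading byte 0xF0 = 11110000 → 4-byte char #1 = F0 90 90 80.
Offset 4: leading byte 0xE8 = 11101000 → 3-byte char #2 = E8 84 8A.
Offset 7: leading byte 0xE0 = 11100000 → 3-byte char #3 = E0 BD 91.
Offset 10: leading byte 0xE1 = 11100001 → 3-byte char #4 = E1 9B 93.
Offset 13: leading byte 0xF1 = 11110001 → 4-byte char #5 = F1 A3 A2 91.
Leading byte 0xF1 = 11110001 matches 11110xxx → 4-byte sequence.
Byte 1: 0xF1 = 11110001, payload 001 (3 bits).
Byte 2: 0xA3 = 10100011 (10xxxxxx ✓), payload 100011.
Byte 3: 0xA2 = 10100010 (10xxxxxx ✓), payload 100010.
Byte 4: 0x91 = 10010001 (10xxxxxx ✓), payload 010001.
Concatenate: 001100011100010010001 = 0x63891 (21 bits → U+63891).

U+63891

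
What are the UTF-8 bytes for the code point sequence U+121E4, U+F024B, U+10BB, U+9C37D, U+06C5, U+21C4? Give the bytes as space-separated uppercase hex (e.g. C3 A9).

F0 92 87 A4 F3 B0 89 8B E1 82 BB F2 9C 8D BD DB 85 E2 87 84

U+121E4: 4-byte form → F0 92 87 A4.
U+F024B: 4-byte form → F3 B0 89 8B.
U+10BB: 3-byte form → E1 82 BB.
U+9C37D: 4-byte form → F2 9C 8D BD.
U+06C5: 2-byte form → DB 85.
U+21C4: 3-byte form → E2 87 84.
Concatenated (20 bytes): F0 92 87 A4 F3 B0 89 8B E1 82 BB F2 9C 8D BD DB 85 E2 87 84.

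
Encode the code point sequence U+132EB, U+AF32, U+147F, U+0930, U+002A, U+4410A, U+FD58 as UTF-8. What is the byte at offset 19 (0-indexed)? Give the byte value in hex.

0xB5

U+132EB → 4-byte form F0 93 8B AB at offsets 0–3.
U+AF32 → 3-byte form EA BC B2 at offsets 4–6.
U+147F → 3-byte form E1 91 BF at offsets 7–9.
U+0930 → 3-byte form E0 A4 B0 at offsets 10–12.
U+002A → 1-byte form 2A at offsets 13–13.
U+4410A → 4-byte form F1 84 84 8A at offsets 14–17.
U+FD58 → 3-byte form EF B5 98 at offsets 18–20.
Offset 19 falls in char 7's range; it's byte 2 of EF B5 98 = 0xB5.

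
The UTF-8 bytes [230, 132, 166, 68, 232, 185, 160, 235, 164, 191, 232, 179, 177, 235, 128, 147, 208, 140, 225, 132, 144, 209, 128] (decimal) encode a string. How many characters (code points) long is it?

Byte at offset 0: 0xE6 = 11100110 → 3-byte char (#1). Advance 3.
Byte at offset 3: 0x44 = 01000100 → 1-byte char (#2). Advance 1.
Byte at offset 4: 0xE8 = 11101000 → 3-byte char (#3). Advance 3.
Byte at offset 7: 0xEB = 11101011 → 3-byte char (#4). Advance 3.
Byte at offset 10: 0xE8 = 11101000 → 3-byte char (#5). Advance 3.
Byte at offset 13: 0xEB = 11101011 → 3-byte char (#6). Advance 3.
Byte at offset 16: 0xD0 = 11010000 → 2-byte char (#7). Advance 2.
Byte at offset 18: 0xE1 = 11100001 → 3-byte char (#8). Advance 3.
Byte at offset 21: 0xD1 = 11010001 → 2-byte char (#9). Advance 2.
Reached end at offset 23 after 9 code points.

9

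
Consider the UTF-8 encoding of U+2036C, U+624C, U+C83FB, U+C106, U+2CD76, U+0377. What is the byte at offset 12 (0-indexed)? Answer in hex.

0x84

U+2036C → 4-byte form F0 A0 8D AC at offsets 0–3.
U+624C → 3-byte form E6 89 8C at offsets 4–6.
U+C83FB → 4-byte form F3 88 8F BB at offsets 7–10.
U+C106 → 3-byte form EC 84 86 at offsets 11–13.
Offset 12 falls in char 4's range; it's byte 2 of EC 84 86 = 0x84.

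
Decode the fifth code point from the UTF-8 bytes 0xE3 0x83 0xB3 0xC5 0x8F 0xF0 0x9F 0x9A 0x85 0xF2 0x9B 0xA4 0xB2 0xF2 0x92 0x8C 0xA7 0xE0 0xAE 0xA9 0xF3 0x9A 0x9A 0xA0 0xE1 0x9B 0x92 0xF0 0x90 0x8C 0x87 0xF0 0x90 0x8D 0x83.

Offset 0: leading byte 0xE3 = 11100011 → 3-byte char #1 = E3 83 B3.
Offset 3: leading byte 0xC5 = 11000101 → 2-byte char #2 = C5 8F.
Offset 5: leading byte 0xF0 = 11110000 → 4-byte char #3 = F0 9F 9A 85.
Offset 9: leading byte 0xF2 = 11110010 → 4-byte char #4 = F2 9B A4 B2.
Offset 13: leading byte 0xF2 = 11110010 → 4-byte char #5 = F2 92 8C A7.
Leading byte 0xF2 = 11110010 matches 11110xxx → 4-byte sequence.
Byte 1: 0xF2 = 11110010, payload 010 (3 bits).
Byte 2: 0x92 = 10010010 (10xxxxxx ✓), payload 010010.
Byte 3: 0x8C = 10001100 (10xxxxxx ✓), payload 001100.
Byte 4: 0xA7 = 10100111 (10xxxxxx ✓), payload 100111.
Concatenate: 010010010001100100111 = 0x92327 (21 bits → U+92327).

U+92327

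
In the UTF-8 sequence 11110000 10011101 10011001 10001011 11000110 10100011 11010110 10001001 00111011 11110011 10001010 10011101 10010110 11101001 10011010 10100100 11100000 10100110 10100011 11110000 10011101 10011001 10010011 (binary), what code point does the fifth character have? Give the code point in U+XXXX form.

Offset 0: leading byte 0xF0 = 11110000 → 4-byte char #1 = F0 9D 99 8B.
Offset 4: leading byte 0xC6 = 11000110 → 2-byte char #2 = C6 A3.
Offset 6: leading byte 0xD6 = 11010110 → 2-byte char #3 = D6 89.
Offset 8: leading byte 0x3B = 00111011 → 1-byte char #4 = 3B.
Offset 9: leading byte 0xF3 = 11110011 → 4-byte char #5 = F3 8A 9D 96.
Leading byte 0xF3 = 11110011 matches 11110xxx → 4-byte sequence.
Byte 1: 0xF3 = 11110011, payload 011 (3 bits).
Byte 2: 0x8A = 10001010 (10xxxxxx ✓), payload 001010.
Byte 3: 0x9D = 10011101 (10xxxxxx ✓), payload 011101.
Byte 4: 0x96 = 10010110 (10xxxxxx ✓), payload 010110.
Concatenate: 011001010011101010110 = 0xCA756 (21 bits → U+CA756).

U+CA756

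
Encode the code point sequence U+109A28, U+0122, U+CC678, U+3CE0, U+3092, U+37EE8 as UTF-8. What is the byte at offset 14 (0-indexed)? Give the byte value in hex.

U+109A28 → 4-byte form F4 89 A8 A8 at offsets 0–3.
U+0122 → 2-byte form C4 A2 at offsets 4–5.
U+CC678 → 4-byte form F3 8C 99 B8 at offsets 6–9.
U+3CE0 → 3-byte form E3 B3 A0 at offsets 10–12.
U+3092 → 3-byte form E3 82 92 at offsets 13–15.
Offset 14 falls in char 5's range; it's byte 2 of E3 82 92 = 0x82.

0x82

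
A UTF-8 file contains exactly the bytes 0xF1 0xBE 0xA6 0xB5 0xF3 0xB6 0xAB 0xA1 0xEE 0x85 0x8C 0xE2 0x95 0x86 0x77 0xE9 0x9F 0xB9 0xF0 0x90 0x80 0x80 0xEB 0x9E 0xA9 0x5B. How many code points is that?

9

Byte at offset 0: 0xF1 = 11110001 → 4-byte char (#1). Advance 4.
Byte at offset 4: 0xF3 = 11110011 → 4-byte char (#2). Advance 4.
Byte at offset 8: 0xEE = 11101110 → 3-byte char (#3). Advance 3.
Byte at offset 11: 0xE2 = 11100010 → 3-byte char (#4). Advance 3.
Byte at offset 14: 0x77 = 01110111 → 1-byte char (#5). Advance 1.
Byte at offset 15: 0xE9 = 11101001 → 3-byte char (#6). Advance 3.
Byte at offset 18: 0xF0 = 11110000 → 4-byte char (#7). Advance 4.
Byte at offset 22: 0xEB = 11101011 → 3-byte char (#8). Advance 3.
Byte at offset 25: 0x5B = 01011011 → 1-byte char (#9). Advance 1.
Reached end at offset 26 after 9 code points.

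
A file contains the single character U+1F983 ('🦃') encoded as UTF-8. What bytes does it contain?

F0 9F A6 83

U+1F983 = 0x1F983 = 129411 decimal. In range U+10000–U+10FFFF → 4-byte form: 11110xxx 10xxxxxx 10xxxxxx 10xxxxxx.
Binary (21 bits): 000011111100110000011.
Split 3+6+6+6: 000 | 011111 | 100110 | 000011.
Byte 1: 11110000 = 0xF0.
Byte 2: 10011111 = 0x9F.
Byte 3: 10100110 = 0xA6.
Byte 4: 10000011 = 0x83.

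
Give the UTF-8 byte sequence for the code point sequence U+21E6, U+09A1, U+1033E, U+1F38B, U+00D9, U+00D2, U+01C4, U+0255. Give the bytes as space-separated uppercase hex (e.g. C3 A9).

U+21E6: 3-byte form → E2 87 A6.
U+09A1: 3-byte form → E0 A6 A1.
U+1033E: 4-byte form → F0 90 8C BE.
U+1F38B: 4-byte form → F0 9F 8E 8B.
U+00D9: 2-byte form → C3 99.
U+00D2: 2-byte form → C3 92.
U+01C4: 2-byte form → C7 84.
U+0255: 2-byte form → C9 95.
Concatenated (22 bytes): E2 87 A6 E0 A6 A1 F0 90 8C BE F0 9F 8E 8B C3 99 C3 92 C7 84 C9 95.

E2 87 A6 E0 A6 A1 F0 90 8C BE F0 9F 8E 8B C3 99 C3 92 C7 84 C9 95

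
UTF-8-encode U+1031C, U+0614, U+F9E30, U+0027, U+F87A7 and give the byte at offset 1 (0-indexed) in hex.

0x90

U+1031C → 4-byte form F0 90 8C 9C at offsets 0–3.
Offset 1 falls in char 1's range; it's byte 2 of F0 90 8C 9C = 0x90.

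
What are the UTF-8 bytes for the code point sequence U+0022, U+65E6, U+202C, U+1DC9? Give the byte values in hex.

22 E6 97 A6 E2 80 AC E1 B7 89

U+0022: 1-byte form → 22.
U+65E6: 3-byte form → E6 97 A6.
U+202C: 3-byte form → E2 80 AC.
U+1DC9: 3-byte form → E1 B7 89.
Concatenated (10 bytes): 22 E6 97 A6 E2 80 AC E1 B7 89.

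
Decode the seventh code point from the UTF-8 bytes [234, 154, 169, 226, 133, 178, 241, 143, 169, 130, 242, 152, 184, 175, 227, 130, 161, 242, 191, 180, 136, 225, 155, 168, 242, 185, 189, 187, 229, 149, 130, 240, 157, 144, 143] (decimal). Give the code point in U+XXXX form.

Offset 0: leading byte 0xEA = 11101010 → 3-byte char #1 = EA 9A A9.
Offset 3: leading byte 0xE2 = 11100010 → 3-byte char #2 = E2 85 B2.
Offset 6: leading byte 0xF1 = 11110001 → 4-byte char #3 = F1 8F A9 82.
Offset 10: leading byte 0xF2 = 11110010 → 4-byte char #4 = F2 98 B8 AF.
Offset 14: leading byte 0xE3 = 11100011 → 3-byte char #5 = E3 82 A1.
Offset 17: leading byte 0xF2 = 11110010 → 4-byte char #6 = F2 BF B4 88.
Offset 21: leading byte 0xE1 = 11100001 → 3-byte char #7 = E1 9B A8.
Leading byte 0xE1 = 11100001 matches 1110xxxx → 3-byte sequence.
Byte 1: 0xE1 = 11100001, payload 0001 (4 bits).
Byte 2: 0x9B = 10011011 (10xxxxxx ✓), payload 011011.
Byte 3: 0xA8 = 10101000 (10xxxxxx ✓), payload 101000.
Concatenate: 0001011011101000 = 0x16E8 (16 bits → U+16E8).

U+16E8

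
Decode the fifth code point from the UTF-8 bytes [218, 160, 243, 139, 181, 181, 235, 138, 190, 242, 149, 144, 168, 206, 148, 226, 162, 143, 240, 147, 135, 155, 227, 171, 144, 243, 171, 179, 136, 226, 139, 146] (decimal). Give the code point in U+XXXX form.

U+0394

Offset 0: leading byte 0xDA = 11011010 → 2-byte char #1 = DA A0.
Offset 2: leading byte 0xF3 = 11110011 → 4-byte char #2 = F3 8B B5 B5.
Offset 6: leading byte 0xEB = 11101011 → 3-byte char #3 = EB 8A BE.
Offset 9: leading byte 0xF2 = 11110010 → 4-byte char #4 = F2 95 90 A8.
Offset 13: leading byte 0xCE = 11001110 → 2-byte char #5 = CE 94.
Leading byte 0xCE = 11001110 matches 110xxxxx → 2-byte sequence.
Byte 1: 0xCE = 11001110, payload 01110 (5 bits).
Byte 2: 0x94 = 10010100 (10xxxxxx ✓), payload 010100.
Concatenate: 01110010100 = 0x394 (11 bits → U+0394).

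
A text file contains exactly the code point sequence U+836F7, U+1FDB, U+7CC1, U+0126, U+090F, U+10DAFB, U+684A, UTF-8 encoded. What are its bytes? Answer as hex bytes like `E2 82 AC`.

U+836F7: 4-byte form → F2 83 9B B7.
U+1FDB: 3-byte form → E1 BF 9B.
U+7CC1: 3-byte form → E7 B3 81.
U+0126: 2-byte form → C4 A6.
U+090F: 3-byte form → E0 A4 8F.
U+10DAFB: 4-byte form → F4 8D AB BB.
U+684A: 3-byte form → E6 A1 8A.
Concatenated (22 bytes): F2 83 9B B7 E1 BF 9B E7 B3 81 C4 A6 E0 A4 8F F4 8D AB BB E6 A1 8A.

F2 83 9B B7 E1 BF 9B E7 B3 81 C4 A6 E0 A4 8F F4 8D AB BB E6 A1 8A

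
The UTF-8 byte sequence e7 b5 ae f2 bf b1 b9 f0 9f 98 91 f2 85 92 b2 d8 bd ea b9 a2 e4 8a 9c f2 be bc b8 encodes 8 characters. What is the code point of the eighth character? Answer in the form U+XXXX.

U+BEF38

Offset 0: leading byte 0xE7 = 11100111 → 3-byte char #1 = E7 B5 AE.
Offset 3: leading byte 0xF2 = 11110010 → 4-byte char #2 = F2 BF B1 B9.
Offset 7: leading byte 0xF0 = 11110000 → 4-byte char #3 = F0 9F 98 91.
Offset 11: leading byte 0xF2 = 11110010 → 4-byte char #4 = F2 85 92 B2.
Offset 15: leading byte 0xD8 = 11011000 → 2-byte char #5 = D8 BD.
Offset 17: leading byte 0xEA = 11101010 → 3-byte char #6 = EA B9 A2.
Offset 20: leading byte 0xE4 = 11100100 → 3-byte char #7 = E4 8A 9C.
Offset 23: leading byte 0xF2 = 11110010 → 4-byte char #8 = F2 BE BC B8.
Leading byte 0xF2 = 11110010 matches 11110xxx → 4-byte sequence.
Byte 1: 0xF2 = 11110010, payload 010 (3 bits).
Byte 2: 0xBE = 10111110 (10xxxxxx ✓), payload 111110.
Byte 3: 0xBC = 10111100 (10xxxxxx ✓), payload 111100.
Byte 4: 0xB8 = 10111000 (10xxxxxx ✓), payload 111000.
Concatenate: 010111110111100111000 = 0xBEF38 (21 bits → U+BEF38).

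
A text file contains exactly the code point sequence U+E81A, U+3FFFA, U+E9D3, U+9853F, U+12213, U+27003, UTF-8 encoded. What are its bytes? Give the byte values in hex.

EE A0 9A F0 BF BF BA EE A7 93 F2 98 94 BF F0 92 88 93 F0 A7 80 83

U+E81A: 3-byte form → EE A0 9A.
U+3FFFA: 4-byte form → F0 BF BF BA.
U+E9D3: 3-byte form → EE A7 93.
U+9853F: 4-byte form → F2 98 94 BF.
U+12213: 4-byte form → F0 92 88 93.
U+27003: 4-byte form → F0 A7 80 83.
Concatenated (22 bytes): EE A0 9A F0 BF BF BA EE A7 93 F2 98 94 BF F0 92 88 93 F0 A7 80 83.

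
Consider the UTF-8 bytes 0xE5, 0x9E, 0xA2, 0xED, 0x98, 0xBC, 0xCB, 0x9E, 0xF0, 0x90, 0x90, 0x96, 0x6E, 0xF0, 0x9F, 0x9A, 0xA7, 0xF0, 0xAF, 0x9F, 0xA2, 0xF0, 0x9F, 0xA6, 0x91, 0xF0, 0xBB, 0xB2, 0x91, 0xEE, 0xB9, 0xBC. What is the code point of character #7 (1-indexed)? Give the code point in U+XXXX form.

Offset 0: leading byte 0xE5 = 11100101 → 3-byte char #1 = E5 9E A2.
Offset 3: leading byte 0xED = 11101101 → 3-byte char #2 = ED 98 BC.
Offset 6: leading byte 0xCB = 11001011 → 2-byte char #3 = CB 9E.
Offset 8: leading byte 0xF0 = 11110000 → 4-byte char #4 = F0 90 90 96.
Offset 12: leading byte 0x6E = 01101110 → 1-byte char #5 = 6E.
Offset 13: leading byte 0xF0 = 11110000 → 4-byte char #6 = F0 9F 9A A7.
Offset 17: leading byte 0xF0 = 11110000 → 4-byte char #7 = F0 AF 9F A2.
Leading byte 0xF0 = 11110000 matches 11110xxx → 4-byte sequence.
Byte 1: 0xF0 = 11110000, payload 000 (3 bits).
Byte 2: 0xAF = 10101111 (10xxxxxx ✓), payload 101111.
Byte 3: 0x9F = 10011111 (10xxxxxx ✓), payload 011111.
Byte 4: 0xA2 = 10100010 (10xxxxxx ✓), payload 100010.
Concatenate: 000101111011111100010 = 0x2F7E2 (21 bits → U+2F7E2).

U+2F7E2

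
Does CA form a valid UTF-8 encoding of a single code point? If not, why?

invalid (sequence truncated)

Leading byte 0xCA = 11001010 → 2-byte form, but only 1 byte is present.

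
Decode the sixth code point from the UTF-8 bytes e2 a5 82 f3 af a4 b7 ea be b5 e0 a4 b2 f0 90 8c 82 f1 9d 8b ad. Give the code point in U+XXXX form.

U+5D2ED

Offset 0: leading byte 0xE2 = 11100010 → 3-byte char #1 = E2 A5 82.
Offset 3: leading byte 0xF3 = 11110011 → 4-byte char #2 = F3 AF A4 B7.
Offset 7: leading byte 0xEA = 11101010 → 3-byte char #3 = EA BE B5.
Offset 10: leading byte 0xE0 = 11100000 → 3-byte char #4 = E0 A4 B2.
Offset 13: leading byte 0xF0 = 11110000 → 4-byte char #5 = F0 90 8C 82.
Offset 17: leading byte 0xF1 = 11110001 → 4-byte char #6 = F1 9D 8B AD.
Leading byte 0xF1 = 11110001 matches 11110xxx → 4-byte sequence.
Byte 1: 0xF1 = 11110001, payload 001 (3 bits).
Byte 2: 0x9D = 10011101 (10xxxxxx ✓), payload 011101.
Byte 3: 0x8B = 10001011 (10xxxxxx ✓), payload 001011.
Byte 4: 0xAD = 10101101 (10xxxxxx ✓), payload 101101.
Concatenate: 001011101001011101101 = 0x5D2ED (21 bits → U+5D2ED).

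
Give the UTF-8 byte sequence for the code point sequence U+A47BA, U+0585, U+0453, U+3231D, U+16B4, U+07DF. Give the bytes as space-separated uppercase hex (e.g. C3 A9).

U+A47BA: 4-byte form → F2 A4 9E BA.
U+0585: 2-byte form → D6 85.
U+0453: 2-byte form → D1 93.
U+3231D: 4-byte form → F0 B2 8C 9D.
U+16B4: 3-byte form → E1 9A B4.
U+07DF: 2-byte form → DF 9F.
Concatenated (17 bytes): F2 A4 9E BA D6 85 D1 93 F0 B2 8C 9D E1 9A B4 DF 9F.

F2 A4 9E BA D6 85 D1 93 F0 B2 8C 9D E1 9A B4 DF 9F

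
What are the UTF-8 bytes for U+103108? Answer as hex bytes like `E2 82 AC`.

F4 83 84 88

U+103108 = 0x103108 = 1061128 decimal. In range U+10000–U+10FFFF → 4-byte form: 11110xxx 10xxxxxx 10xxxxxx 10xxxxxx.
Binary (21 bits): 100000011000100001000.
Split 3+6+6+6: 100 | 000011 | 000100 | 001000.
Byte 1: 11110100 = 0xF4.
Byte 2: 10000011 = 0x83.
Byte 3: 10000100 = 0x84.
Byte 4: 10001000 = 0x88.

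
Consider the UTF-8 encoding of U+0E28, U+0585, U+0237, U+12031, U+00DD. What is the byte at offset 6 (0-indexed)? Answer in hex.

U+0E28 → 3-byte form E0 B8 A8 at offsets 0–2.
U+0585 → 2-byte form D6 85 at offsets 3–4.
U+0237 → 2-byte form C8 B7 at offsets 5–6.
Offset 6 falls in char 3's range; it's byte 2 of C8 B7 = 0xB7.

0xB7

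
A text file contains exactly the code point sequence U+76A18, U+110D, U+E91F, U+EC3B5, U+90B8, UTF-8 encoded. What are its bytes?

F1 B6 A8 98 E1 84 8D EE A4 9F F3 AC 8E B5 E9 82 B8

U+76A18: 4-byte form → F1 B6 A8 98.
U+110D: 3-byte form → E1 84 8D.
U+E91F: 3-byte form → EE A4 9F.
U+EC3B5: 4-byte form → F3 AC 8E B5.
U+90B8: 3-byte form → E9 82 B8.
Concatenated (17 bytes): F1 B6 A8 98 E1 84 8D EE A4 9F F3 AC 8E B5 E9 82 B8.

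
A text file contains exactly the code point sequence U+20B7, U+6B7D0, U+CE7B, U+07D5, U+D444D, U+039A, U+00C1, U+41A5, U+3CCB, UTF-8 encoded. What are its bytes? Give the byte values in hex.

U+20B7: 3-byte form → E2 82 B7.
U+6B7D0: 4-byte form → F1 AB 9F 90.
U+CE7B: 3-byte form → EC B9 BB.
U+07D5: 2-byte form → DF 95.
U+D444D: 4-byte form → F3 94 91 8D.
U+039A: 2-byte form → CE 9A.
U+00C1: 2-byte form → C3 81.
U+41A5: 3-byte form → E4 86 A5.
U+3CCB: 3-byte form → E3 B3 8B.
Concatenated (26 bytes): E2 82 B7 F1 AB 9F 90 EC B9 BB DF 95 F3 94 91 8D CE 9A C3 81 E4 86 A5 E3 B3 8B.

E2 82 B7 F1 AB 9F 90 EC B9 BB DF 95 F3 94 91 8D CE 9A C3 81 E4 86 A5 E3 B3 8B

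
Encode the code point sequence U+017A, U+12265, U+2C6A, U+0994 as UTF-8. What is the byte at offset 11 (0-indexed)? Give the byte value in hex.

0x94

U+017A → 2-byte form C5 BA at offsets 0–1.
U+12265 → 4-byte form F0 92 89 A5 at offsets 2–5.
U+2C6A → 3-byte form E2 B1 AA at offsets 6–8.
U+0994 → 3-byte form E0 A6 94 at offsets 9–11.
Offset 11 falls in char 4's range; it's byte 3 of E0 A6 94 = 0x94.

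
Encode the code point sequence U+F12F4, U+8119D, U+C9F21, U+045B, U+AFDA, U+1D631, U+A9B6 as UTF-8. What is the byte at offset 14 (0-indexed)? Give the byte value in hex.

U+F12F4 → 4-byte form F3 B1 8B B4 at offsets 0–3.
U+8119D → 4-byte form F2 81 86 9D at offsets 4–7.
U+C9F21 → 4-byte form F3 89 BC A1 at offsets 8–11.
U+045B → 2-byte form D1 9B at offsets 12–13.
U+AFDA → 3-byte form EA BF 9A at offsets 14–16.
Offset 14 falls in char 5's range; it's byte 1 of EA BF 9A = 0xEA.

0xEA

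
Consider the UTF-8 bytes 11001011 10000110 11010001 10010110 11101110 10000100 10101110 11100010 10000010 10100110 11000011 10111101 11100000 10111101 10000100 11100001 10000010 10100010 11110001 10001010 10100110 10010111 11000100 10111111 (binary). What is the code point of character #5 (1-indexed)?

U+00FD

Offset 0: leading byte 0xCB = 11001011 → 2-byte char #1 = CB 86.
Offset 2: leading byte 0xD1 = 11010001 → 2-byte char #2 = D1 96.
Offset 4: leading byte 0xEE = 11101110 → 3-byte char #3 = EE 84 AE.
Offset 7: leading byte 0xE2 = 11100010 → 3-byte char #4 = E2 82 A6.
Offset 10: leading byte 0xC3 = 11000011 → 2-byte char #5 = C3 BD.
Leading byte 0xC3 = 11000011 matches 110xxxxx → 2-byte sequence.
Byte 1: 0xC3 = 11000011, payload 00011 (5 bits).
Byte 2: 0xBD = 10111101 (10xxxxxx ✓), payload 111101.
Concatenate: 00011111101 = 0xFD (11 bits → U+00FD).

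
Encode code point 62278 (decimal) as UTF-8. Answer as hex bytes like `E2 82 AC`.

U+F346 = 0xF346 = 62278 decimal. In range U+0800–U+FFFF → 3-byte form: 1110xxxx 10xxxxxx 10xxxxxx.
Binary (16 bits): 1111001101000110.
Split 4+6+6: 1111 | 001101 | 000110.
Byte 1: 11101111 = 0xEF.
Byte 2: 10001101 = 0x8D.
Byte 3: 10000110 = 0x86.

EF 8D 86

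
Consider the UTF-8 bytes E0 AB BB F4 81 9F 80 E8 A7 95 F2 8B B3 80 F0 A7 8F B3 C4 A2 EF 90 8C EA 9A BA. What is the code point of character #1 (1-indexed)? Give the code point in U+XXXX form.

U+0AFB

Offset 0: leading byte 0xE0 = 11100000 → 3-byte char #1 = E0 AB BB.
Leading byte 0xE0 = 11100000 matches 1110xxxx → 3-byte sequence.
Byte 1: 0xE0 = 11100000, payload 0000 (4 bits).
Byte 2: 0xAB = 10101011 (10xxxxxx ✓), payload 101011.
Byte 3: 0xBB = 10111011 (10xxxxxx ✓), payload 111011.
Concatenate: 0000101011111011 = 0xAFB (16 bits → U+0AFB).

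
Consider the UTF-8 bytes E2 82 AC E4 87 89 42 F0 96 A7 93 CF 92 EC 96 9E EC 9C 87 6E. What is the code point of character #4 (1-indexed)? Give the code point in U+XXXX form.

U+169D3

Offset 0: leading byte 0xE2 = 11100010 → 3-byte char #1 = E2 82 AC.
Offset 3: leading byte 0xE4 = 11100100 → 3-byte char #2 = E4 87 89.
Offset 6: leading byte 0x42 = 01000010 → 1-byte char #3 = 42.
Offset 7: leading byte 0xF0 = 11110000 → 4-byte char #4 = F0 96 A7 93.
Leading byte 0xF0 = 11110000 matches 11110xxx → 4-byte sequence.
Byte 1: 0xF0 = 11110000, payload 000 (3 bits).
Byte 2: 0x96 = 10010110 (10xxxxxx ✓), payload 010110.
Byte 3: 0xA7 = 10100111 (10xxxxxx ✓), payload 100111.
Byte 4: 0x93 = 10010011 (10xxxxxx ✓), payload 010011.
Concatenate: 000010110100111010011 = 0x169D3 (21 bits → U+169D3).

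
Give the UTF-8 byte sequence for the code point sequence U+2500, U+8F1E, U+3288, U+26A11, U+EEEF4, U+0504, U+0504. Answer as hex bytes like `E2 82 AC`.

E2 94 80 E8 BC 9E E3 8A 88 F0 A6 A8 91 F3 AE BB B4 D4 84 D4 84

U+2500: 3-byte form → E2 94 80.
U+8F1E: 3-byte form → E8 BC 9E.
U+3288: 3-byte form → E3 8A 88.
U+26A11: 4-byte form → F0 A6 A8 91.
U+EEEF4: 4-byte form → F3 AE BB B4.
U+0504: 2-byte form → D4 84.
U+0504: 2-byte form → D4 84.
Concatenated (21 bytes): E2 94 80 E8 BC 9E E3 8A 88 F0 A6 A8 91 F3 AE BB B4 D4 84 D4 84.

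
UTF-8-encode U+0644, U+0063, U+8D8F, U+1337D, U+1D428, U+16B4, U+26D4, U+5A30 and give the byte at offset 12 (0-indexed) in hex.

U+0644 → 2-byte form D9 84 at offsets 0–1.
U+0063 → 1-byte form 63 at offsets 2–2.
U+8D8F → 3-byte form E8 B6 8F at offsets 3–5.
U+1337D → 4-byte form F0 93 8D BD at offsets 6–9.
U+1D428 → 4-byte form F0 9D 90 A8 at offsets 10–13.
Offset 12 falls in char 5's range; it's byte 3 of F0 9D 90 A8 = 0x90.

0x90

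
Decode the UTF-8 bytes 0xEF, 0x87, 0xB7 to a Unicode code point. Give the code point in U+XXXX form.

U+F1F7

Leading byte 0xEF = 11101111 matches 1110xxxx → 3-byte sequence.
Byte 1: 0xEF = 11101111, payload 1111 (4 bits).
Byte 2: 0x87 = 10000111 (10xxxxxx ✓), payload 000111.
Byte 3: 0xB7 = 10110111 (10xxxxxx ✓), payload 110111.
Concatenate: 1111000111110111 = 0xF1F7 (16 bits → U+F1F7).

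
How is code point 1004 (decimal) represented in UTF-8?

CF AC

U+03EC = 0x3EC = 1004 decimal. In range U+0080–U+07FF → 2-byte form: 110xxxxx 10xxxxxx.
Binary (11 bits): 01111101100.
Split 5+6: 01111 | 101100.
Byte 1: 11001111 = 0xCF.
Byte 2: 10101100 = 0xAC.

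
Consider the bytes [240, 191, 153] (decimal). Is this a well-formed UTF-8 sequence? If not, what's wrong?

invalid (sequence truncated)

Leading byte 0xF0 = 11110000 → 4-byte form, but only 3 bytes are present.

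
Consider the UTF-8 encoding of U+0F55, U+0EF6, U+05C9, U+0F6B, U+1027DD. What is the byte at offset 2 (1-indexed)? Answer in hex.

0xBD

1-indexed offset 2 is 0-indexed offset 1.
U+0F55 → 3-byte form E0 BD 95 at offsets 0–2.
Offset 1 falls in char 1's range; it's byte 2 of E0 BD 95 = 0xBD.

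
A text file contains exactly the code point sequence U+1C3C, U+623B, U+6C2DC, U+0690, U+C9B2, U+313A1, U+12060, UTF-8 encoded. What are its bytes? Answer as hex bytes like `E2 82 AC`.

U+1C3C: 3-byte form → E1 B0 BC.
U+623B: 3-byte form → E6 88 BB.
U+6C2DC: 4-byte form → F1 AC 8B 9C.
U+0690: 2-byte form → DA 90.
U+C9B2: 3-byte form → EC A6 B2.
U+313A1: 4-byte form → F0 B1 8E A1.
U+12060: 4-byte form → F0 92 81 A0.
Concatenated (23 bytes): E1 B0 BC E6 88 BB F1 AC 8B 9C DA 90 EC A6 B2 F0 B1 8E A1 F0 92 81 A0.

E1 B0 BC E6 88 BB F1 AC 8B 9C DA 90 EC A6 B2 F0 B1 8E A1 F0 92 81 A0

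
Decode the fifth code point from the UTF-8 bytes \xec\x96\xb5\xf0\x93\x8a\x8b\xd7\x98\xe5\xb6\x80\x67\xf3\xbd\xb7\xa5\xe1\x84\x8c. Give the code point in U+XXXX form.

Offset 0: leading byte 0xEC = 11101100 → 3-byte char #1 = EC 96 B5.
Offset 3: leading byte 0xF0 = 11110000 → 4-byte char #2 = F0 93 8A 8B.
Offset 7: leading byte 0xD7 = 11010111 → 2-byte char #3 = D7 98.
Offset 9: leading byte 0xE5 = 11100101 → 3-byte char #4 = E5 B6 80.
Offset 12: leading byte 0x67 = 01100111 → 1-byte char #5 = 67.
Leading byte 0x67 = 01100111 matches 0xxxxxxx → 1-byte sequence.
Byte 1: 0x67 = 01100111, payload 1100111 (7 bits).
Concatenate: 1100111 = 0x67 (7 bits → U+0067).

U+0067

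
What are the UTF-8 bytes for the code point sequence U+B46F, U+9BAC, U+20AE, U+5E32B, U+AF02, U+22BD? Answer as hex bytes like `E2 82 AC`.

EB 91 AF E9 AE AC E2 82 AE F1 9E 8C AB EA BC 82 E2 8A BD

U+B46F: 3-byte form → EB 91 AF.
U+9BAC: 3-byte form → E9 AE AC.
U+20AE: 3-byte form → E2 82 AE.
U+5E32B: 4-byte form → F1 9E 8C AB.
U+AF02: 3-byte form → EA BC 82.
U+22BD: 3-byte form → E2 8A BD.
Concatenated (19 bytes): EB 91 AF E9 AE AC E2 82 AE F1 9E 8C AB EA BC 82 E2 8A BD.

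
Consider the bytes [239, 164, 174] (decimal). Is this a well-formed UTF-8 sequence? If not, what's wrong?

valid

Leading byte 0xEF = 11101111 → 3-byte form.
Continuation bytes 0xA4=10100100, 0xAE=10101110 all match 10xxxxxx.
Decoded value 0xF92E is ≥ 0x800 (shortest form) and not a surrogate.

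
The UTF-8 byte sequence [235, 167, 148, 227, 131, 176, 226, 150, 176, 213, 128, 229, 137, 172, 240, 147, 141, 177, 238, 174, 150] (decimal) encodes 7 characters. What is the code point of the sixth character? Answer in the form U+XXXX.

U+13371

Offset 0: leading byte 0xEB = 11101011 → 3-byte char #1 = EB A7 94.
Offset 3: leading byte 0xE3 = 11100011 → 3-byte char #2 = E3 83 B0.
Offset 6: leading byte 0xE2 = 11100010 → 3-byte char #3 = E2 96 B0.
Offset 9: leading byte 0xD5 = 11010101 → 2-byte char #4 = D5 80.
Offset 11: leading byte 0xE5 = 11100101 → 3-byte char #5 = E5 89 AC.
Offset 14: leading byte 0xF0 = 11110000 → 4-byte char #6 = F0 93 8D B1.
Leading byte 0xF0 = 11110000 matches 11110xxx → 4-byte sequence.
Byte 1: 0xF0 = 11110000, payload 000 (3 bits).
Byte 2: 0x93 = 10010011 (10xxxxxx ✓), payload 010011.
Byte 3: 0x8D = 10001101 (10xxxxxx ✓), payload 001101.
Byte 4: 0xB1 = 10110001 (10xxxxxx ✓), payload 110001.
Concatenate: 000010011001101110001 = 0x13371 (21 bits → U+13371).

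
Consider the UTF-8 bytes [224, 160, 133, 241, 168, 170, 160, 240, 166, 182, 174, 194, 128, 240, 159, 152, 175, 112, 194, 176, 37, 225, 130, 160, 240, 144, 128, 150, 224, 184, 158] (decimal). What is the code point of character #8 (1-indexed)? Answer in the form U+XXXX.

U+0025

Offset 0: leading byte 0xE0 = 11100000 → 3-byte char #1 = E0 A0 85.
Offset 3: leading byte 0xF1 = 11110001 → 4-byte char #2 = F1 A8 AA A0.
Offset 7: leading byte 0xF0 = 11110000 → 4-byte char #3 = F0 A6 B6 AE.
Offset 11: leading byte 0xC2 = 11000010 → 2-byte char #4 = C2 80.
Offset 13: leading byte 0xF0 = 11110000 → 4-byte char #5 = F0 9F 98 AF.
Offset 17: leading byte 0x70 = 01110000 → 1-byte char #6 = 70.
Offset 18: leading byte 0xC2 = 11000010 → 2-byte char #7 = C2 B0.
Offset 20: leading byte 0x25 = 00100101 → 1-byte char #8 = 25.
Leading byte 0x25 = 00100101 matches 0xxxxxxx → 1-byte sequence.
Byte 1: 0x25 = 00100101, payload 0100101 (7 bits).
Concatenate: 0100101 = 0x25 (7 bits → U+0025).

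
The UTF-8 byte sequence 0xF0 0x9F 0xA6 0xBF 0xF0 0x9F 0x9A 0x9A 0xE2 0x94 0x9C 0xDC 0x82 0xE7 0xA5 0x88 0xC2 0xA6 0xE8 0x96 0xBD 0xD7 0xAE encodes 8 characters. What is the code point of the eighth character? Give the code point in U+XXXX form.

Offset 0: leading byte 0xF0 = 11110000 → 4-byte char #1 = F0 9F A6 BF.
Offset 4: leading byte 0xF0 = 11110000 → 4-byte char #2 = F0 9F 9A 9A.
Offset 8: leading byte 0xE2 = 11100010 → 3-byte char #3 = E2 94 9C.
Offset 11: leading byte 0xDC = 11011100 → 2-byte char #4 = DC 82.
Offset 13: leading byte 0xE7 = 11100111 → 3-byte char #5 = E7 A5 88.
Offset 16: leading byte 0xC2 = 11000010 → 2-byte char #6 = C2 A6.
Offset 18: leading byte 0xE8 = 11101000 → 3-byte char #7 = E8 96 BD.
Offset 21: leading byte 0xD7 = 11010111 → 2-byte char #8 = D7 AE.
Leading byte 0xD7 = 11010111 matches 110xxxxx → 2-byte sequence.
Byte 1: 0xD7 = 11010111, payload 10111 (5 bits).
Byte 2: 0xAE = 10101110 (10xxxxxx ✓), payload 101110.
Concatenate: 10111101110 = 0x5EE (11 bits → U+05EE).

U+05EE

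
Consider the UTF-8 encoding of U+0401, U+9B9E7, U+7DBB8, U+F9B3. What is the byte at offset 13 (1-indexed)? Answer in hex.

0xB3

1-indexed offset 13 is 0-indexed offset 12.
U+0401 → 2-byte form D0 81 at offsets 0–1.
U+9B9E7 → 4-byte form F2 9B A7 A7 at offsets 2–5.
U+7DBB8 → 4-byte form F1 BD AE B8 at offsets 6–9.
U+F9B3 → 3-byte form EF A6 B3 at offsets 10–12.
Offset 12 falls in char 4's range; it's byte 3 of EF A6 B3 = 0xB3.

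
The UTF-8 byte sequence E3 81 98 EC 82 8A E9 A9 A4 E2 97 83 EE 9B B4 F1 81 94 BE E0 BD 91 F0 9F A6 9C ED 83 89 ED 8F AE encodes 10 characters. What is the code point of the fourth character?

Offset 0: leading byte 0xE3 = 11100011 → 3-byte char #1 = E3 81 98.
Offset 3: leading byte 0xEC = 11101100 → 3-byte char #2 = EC 82 8A.
Offset 6: leading byte 0xE9 = 11101001 → 3-byte char #3 = E9 A9 A4.
Offset 9: leading byte 0xE2 = 11100010 → 3-byte char #4 = E2 97 83.
Leading byte 0xE2 = 11100010 matches 1110xxxx → 3-byte sequence.
Byte 1: 0xE2 = 11100010, payload 0010 (4 bits).
Byte 2: 0x97 = 10010111 (10xxxxxx ✓), payload 010111.
Byte 3: 0x83 = 10000011 (10xxxxxx ✓), payload 000011.
Concatenate: 0010010111000011 = 0x25C3 (16 bits → U+25C3).

U+25C3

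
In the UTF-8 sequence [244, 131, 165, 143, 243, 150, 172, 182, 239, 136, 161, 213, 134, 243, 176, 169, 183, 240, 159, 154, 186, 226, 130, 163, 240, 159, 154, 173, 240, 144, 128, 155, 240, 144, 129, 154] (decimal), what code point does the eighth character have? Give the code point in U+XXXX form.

Offset 0: leading byte 0xF4 = 11110100 → 4-byte char #1 = F4 83 A5 8F.
Offset 4: leading byte 0xF3 = 11110011 → 4-byte char #2 = F3 96 AC B6.
Offset 8: leading byte 0xEF = 11101111 → 3-byte char #3 = EF 88 A1.
Offset 11: leading byte 0xD5 = 11010101 → 2-byte char #4 = D5 86.
Offset 13: leading byte 0xF3 = 11110011 → 4-byte char #5 = F3 B0 A9 B7.
Offset 17: leading byte 0xF0 = 11110000 → 4-byte char #6 = F0 9F 9A BA.
Offset 21: leading byte 0xE2 = 11100010 → 3-byte char #7 = E2 82 A3.
Offset 24: leading byte 0xF0 = 11110000 → 4-byte char #8 = F0 9F 9A AD.
Leading byte 0xF0 = 11110000 matches 11110xxx → 4-byte sequence.
Byte 1: 0xF0 = 11110000, payload 000 (3 bits).
Byte 2: 0x9F = 10011111 (10xxxxxx ✓), payload 011111.
Byte 3: 0x9A = 10011010 (10xxxxxx ✓), payload 011010.
Byte 4: 0xAD = 10101101 (10xxxxxx ✓), payload 101101.
Concatenate: 000011111011010101101 = 0x1F6AD (21 bits → U+1F6AD).

U+1F6AD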